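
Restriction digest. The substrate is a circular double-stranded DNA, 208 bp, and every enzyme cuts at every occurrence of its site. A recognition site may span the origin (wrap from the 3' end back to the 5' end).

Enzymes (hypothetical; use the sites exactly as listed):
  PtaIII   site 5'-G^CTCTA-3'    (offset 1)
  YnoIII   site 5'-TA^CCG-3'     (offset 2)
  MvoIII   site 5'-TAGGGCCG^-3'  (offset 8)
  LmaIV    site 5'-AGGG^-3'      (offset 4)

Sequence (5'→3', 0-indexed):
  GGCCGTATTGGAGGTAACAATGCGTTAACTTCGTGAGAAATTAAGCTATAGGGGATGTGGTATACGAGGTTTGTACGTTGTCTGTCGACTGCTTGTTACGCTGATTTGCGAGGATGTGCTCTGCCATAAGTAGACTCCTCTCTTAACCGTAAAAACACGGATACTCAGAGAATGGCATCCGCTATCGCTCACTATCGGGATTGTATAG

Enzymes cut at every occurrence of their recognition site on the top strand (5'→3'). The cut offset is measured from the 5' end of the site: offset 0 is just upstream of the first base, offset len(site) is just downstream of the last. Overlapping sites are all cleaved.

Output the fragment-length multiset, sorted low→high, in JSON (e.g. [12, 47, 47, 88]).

[3,48,157]

Scan for sites:
  PtaIII (GCTCTA, off=1): no sites
  YnoIII (TACCG, off=2): no sites
  MvoIII TAGGGCCG/8: at [205] ⇒ [5]
  LmaIV AGGG/4: at [49, 206] ⇒ [2, 53]

All cut coordinates (distinct, sorted): [2, 5, 53]

Fragments:
  2→5: 3 bp
  5→53: 48 bp
  53→2 (wrap): 208-53+2 = 157 bp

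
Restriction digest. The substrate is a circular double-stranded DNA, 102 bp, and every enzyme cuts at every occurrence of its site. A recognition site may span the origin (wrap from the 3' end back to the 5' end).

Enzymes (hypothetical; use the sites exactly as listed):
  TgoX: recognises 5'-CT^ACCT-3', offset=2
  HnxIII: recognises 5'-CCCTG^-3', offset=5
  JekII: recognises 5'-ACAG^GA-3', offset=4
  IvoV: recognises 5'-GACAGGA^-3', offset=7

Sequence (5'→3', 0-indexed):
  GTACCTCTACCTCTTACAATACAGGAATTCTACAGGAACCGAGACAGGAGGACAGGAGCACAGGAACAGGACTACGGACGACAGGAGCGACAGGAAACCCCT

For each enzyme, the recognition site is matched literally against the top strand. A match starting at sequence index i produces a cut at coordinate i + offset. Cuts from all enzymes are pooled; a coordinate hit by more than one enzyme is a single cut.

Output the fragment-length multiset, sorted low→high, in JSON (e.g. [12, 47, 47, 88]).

Scan for sites:
  TgoX (CTACCT, off=2): starts [6] → cuts [8]
  HnxIII (CCCTG, off=5): starts [98] → cuts [1]
  JekII (ACAGGA, off=4): starts [20, 31, 43, 51, 59, 65, 80, 89] → cuts [24, 35, 47, 55, 63, 69, 84, 93]
  IvoV (GACAGGA, off=7): starts [42, 50, 79, 88] → cuts [49, 57, 86, 95]

Pooled cuts: [1, 8, 24, 35, 47, 49, 55, 57, 63, 69, 84, 86, 93, 95]

Fragment lengths:
  1→8: 7 bp
  8→24: 16 bp
  24→35: 11 bp
  35→47: 12 bp
  47→49: 2 bp
  49→55: 6 bp
  55→57: 2 bp
  57→63: 6 bp
  63→69: 6 bp
  69→84: 15 bp
  84→86: 2 bp
  86→93: 7 bp
  93→95: 2 bp
  95→1 (wrap): 102-95+1 = 8 bp

[2,2,2,2,6,6,6,7,7,8,11,12,15,16]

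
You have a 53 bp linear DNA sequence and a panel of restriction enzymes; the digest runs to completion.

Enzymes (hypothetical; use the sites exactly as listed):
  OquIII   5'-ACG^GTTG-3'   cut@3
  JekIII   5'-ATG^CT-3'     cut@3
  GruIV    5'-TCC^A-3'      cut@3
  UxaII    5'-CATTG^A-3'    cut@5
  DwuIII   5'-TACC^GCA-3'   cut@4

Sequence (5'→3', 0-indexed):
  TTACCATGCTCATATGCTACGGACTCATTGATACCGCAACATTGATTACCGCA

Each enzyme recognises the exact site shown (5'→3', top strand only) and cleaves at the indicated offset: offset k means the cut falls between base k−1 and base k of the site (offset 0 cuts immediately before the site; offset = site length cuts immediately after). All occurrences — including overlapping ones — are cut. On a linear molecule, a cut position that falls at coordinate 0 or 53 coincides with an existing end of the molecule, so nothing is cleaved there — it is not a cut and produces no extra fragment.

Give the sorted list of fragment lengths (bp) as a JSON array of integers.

Scan for sites:
  OquIII (ACGGTTG, off=3): no sites
  JekIII ATGCT/3: at [5, 13] ⇒ [8, 16]
  GruIV (TCCA, off=3): no sites
  UxaII CATTGA/5: at [25, 39] ⇒ [30, 44]
  DwuIII TACCGCA/4: at [31, 46] ⇒ [35, 50]

Pooled cuts: [8, 16, 30, 35, 44, 50]

Fragments:
  [0,8): 8 bp
  [8,16): 8 bp
  [16,30): 14 bp
  [30,35): 5 bp
  [35,44): 9 bp
  [44,50): 6 bp
  [50,53): 3 bp

[3,5,6,8,8,9,14]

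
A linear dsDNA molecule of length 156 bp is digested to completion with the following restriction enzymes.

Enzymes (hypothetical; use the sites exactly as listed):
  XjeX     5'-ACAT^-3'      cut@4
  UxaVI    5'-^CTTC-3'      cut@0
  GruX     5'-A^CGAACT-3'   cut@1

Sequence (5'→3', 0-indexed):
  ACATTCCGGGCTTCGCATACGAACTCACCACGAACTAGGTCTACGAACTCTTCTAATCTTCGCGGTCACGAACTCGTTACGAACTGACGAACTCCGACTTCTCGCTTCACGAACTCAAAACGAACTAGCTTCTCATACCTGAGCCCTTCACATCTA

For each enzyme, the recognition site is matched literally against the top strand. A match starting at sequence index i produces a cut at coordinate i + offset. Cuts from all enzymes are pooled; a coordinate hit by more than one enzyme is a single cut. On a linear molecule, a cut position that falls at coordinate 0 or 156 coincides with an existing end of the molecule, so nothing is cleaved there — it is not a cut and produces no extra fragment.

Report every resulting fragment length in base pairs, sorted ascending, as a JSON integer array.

[3,4,5,6,6,7,8,8,8,8,9,10,11,11,11,11,13,17]

Per-enzyme occurrences:
  XjeX ACAT/4: at [0, 149] ⇒ [4, 153]
  UxaVI CTTC/0: at [10, 49, 57, 97, 104, 128, 145] ⇒ [10, 49, 57, 97, 104, 128, 145]
  GruX ACGAACT/1: at [18, 29, 42, 67, 78, 86, 108, 119] ⇒ [19, 30, 43, 68, 79, 87, 109, 120]

All cut coordinates (distinct, sorted): [4, 10, 19, 30, 43, 49, 57, 68, 79, 87, 97, 104, 109, 120, 128, 145, 153]

Fragment lengths:
  [0,4): 4 bp
  [4,10): 6 bp
  [10,19): 9 bp
  [19,30): 11 bp
  [30,43): 13 bp
  [43,49): 6 bp
  [49,57): 8 bp
  [57,68): 11 bp
  [68,79): 11 bp
  [79,87): 8 bp
  [87,97): 10 bp
  [97,104): 7 bp
  [104,109): 5 bp
  [109,120): 11 bp
  [120,128): 8 bp
  [128,145): 17 bp
  [145,153): 8 bp
  [153,156): 3 bp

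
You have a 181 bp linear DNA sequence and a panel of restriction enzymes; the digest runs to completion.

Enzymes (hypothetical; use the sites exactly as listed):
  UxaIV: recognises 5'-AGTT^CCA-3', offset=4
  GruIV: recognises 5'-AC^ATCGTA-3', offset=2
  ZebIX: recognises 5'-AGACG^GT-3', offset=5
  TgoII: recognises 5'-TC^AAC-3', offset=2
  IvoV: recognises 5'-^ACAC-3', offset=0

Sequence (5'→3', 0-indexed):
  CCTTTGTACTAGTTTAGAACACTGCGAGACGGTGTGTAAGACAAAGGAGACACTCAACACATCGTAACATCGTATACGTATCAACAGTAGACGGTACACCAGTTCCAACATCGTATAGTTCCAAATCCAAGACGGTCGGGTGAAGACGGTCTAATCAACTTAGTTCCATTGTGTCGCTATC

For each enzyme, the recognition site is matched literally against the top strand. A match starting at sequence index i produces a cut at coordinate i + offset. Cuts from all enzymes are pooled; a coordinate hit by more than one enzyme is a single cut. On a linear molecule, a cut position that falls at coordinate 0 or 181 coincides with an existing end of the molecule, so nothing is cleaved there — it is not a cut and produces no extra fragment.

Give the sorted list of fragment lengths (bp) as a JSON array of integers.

[1,2,4,5,6,8,8,9,9,11,11,13,14,14,14,16,18,18]

Site scan:
  UxaIV AGTTCCA/4: at [100, 116, 161] ⇒ [104, 120, 165]
  GruIV ACATCGTA/2: at [58, 66, 107] ⇒ [60, 68, 109]
  ZebIX AGACGGT/5: at [26, 88, 129, 143] ⇒ [31, 93, 134, 148]
  TgoII TCAAC/2: at [53, 80, 154] ⇒ [55, 82, 156]
  IvoV ACAC/0: at [18, 49, 56, 95] ⇒ [18, 49, 56, 95]

All cut coordinates (distinct, sorted): [18, 31, 49, 55, 56, 60, 68, 82, 93, 95, 104, 109, 120, 134, 148, 156, 165]

Fragment lengths:
  [0,18): 18 bp
  [18,31): 13 bp
  [31,49): 18 bp
  [49,55): 6 bp
  [55,56): 1 bp
  [56,60): 4 bp
  [60,68): 8 bp
  [68,82): 14 bp
  [82,93): 11 bp
  [93,95): 2 bp
  [95,104): 9 bp
  [104,109): 5 bp
  [109,120): 11 bp
  [120,134): 14 bp
  [134,148): 14 bp
  [148,156): 8 bp
  [156,165): 9 bp
  [165,181): 16 bp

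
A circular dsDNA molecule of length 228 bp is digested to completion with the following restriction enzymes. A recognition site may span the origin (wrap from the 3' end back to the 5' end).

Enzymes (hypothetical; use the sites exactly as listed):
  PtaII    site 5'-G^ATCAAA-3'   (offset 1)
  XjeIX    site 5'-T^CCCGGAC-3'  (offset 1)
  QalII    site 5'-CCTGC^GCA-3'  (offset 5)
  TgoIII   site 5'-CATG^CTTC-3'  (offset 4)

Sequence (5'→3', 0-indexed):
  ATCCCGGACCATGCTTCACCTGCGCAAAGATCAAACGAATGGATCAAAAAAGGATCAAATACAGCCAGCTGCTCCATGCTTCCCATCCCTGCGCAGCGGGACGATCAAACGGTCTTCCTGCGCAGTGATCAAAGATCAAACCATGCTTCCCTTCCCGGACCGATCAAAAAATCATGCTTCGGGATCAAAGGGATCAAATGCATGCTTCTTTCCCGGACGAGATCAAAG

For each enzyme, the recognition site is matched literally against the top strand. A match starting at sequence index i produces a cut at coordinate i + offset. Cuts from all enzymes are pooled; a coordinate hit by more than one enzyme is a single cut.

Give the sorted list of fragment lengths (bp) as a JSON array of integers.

[6,6,7,7,7,8,9,9,9,10,10,11,11,11,11,12,13,14,14,18,25]

Scan for sites:
  PtaII GATCAAA/1: at [28, 41, 52, 102, 126, 133, 161, 182, 191, 220] ⇒ [29, 42, 53, 103, 127, 134, 162, 183, 192, 221]
  XjeIX TCCCGGAC/1: at [1, 152, 210] ⇒ [2, 153, 211]
  QalII CCTGCGCA/5: at [18, 87, 116] ⇒ [23, 92, 121]
  TgoIII CATGCTTC/4: at [9, 74, 141, 172, 200] ⇒ [13, 78, 145, 176, 204]

Pooled cuts: [2, 13, 23, 29, 42, 53, 78, 92, 103, 121, 127, 134, 145, 153, 162, 176, 183, 192, 204, 211, 221]

Fragment lengths:
  2→13: 11 bp
  13→23: 10 bp
  23→29: 6 bp
  29→42: 13 bp
  42→53: 11 bp
  53→78: 25 bp
  78→92: 14 bp
  92→103: 11 bp
  103→121: 18 bp
  121→127: 6 bp
  127→134: 7 bp
  134→145: 11 bp
  145→153: 8 bp
  153→162: 9 bp
  162→176: 14 bp
  176→183: 7 bp
  183→192: 9 bp
  192→204: 12 bp
  204→211: 7 bp
  211→221: 10 bp
  221→2 (wrap): 228-221+2 = 9 bp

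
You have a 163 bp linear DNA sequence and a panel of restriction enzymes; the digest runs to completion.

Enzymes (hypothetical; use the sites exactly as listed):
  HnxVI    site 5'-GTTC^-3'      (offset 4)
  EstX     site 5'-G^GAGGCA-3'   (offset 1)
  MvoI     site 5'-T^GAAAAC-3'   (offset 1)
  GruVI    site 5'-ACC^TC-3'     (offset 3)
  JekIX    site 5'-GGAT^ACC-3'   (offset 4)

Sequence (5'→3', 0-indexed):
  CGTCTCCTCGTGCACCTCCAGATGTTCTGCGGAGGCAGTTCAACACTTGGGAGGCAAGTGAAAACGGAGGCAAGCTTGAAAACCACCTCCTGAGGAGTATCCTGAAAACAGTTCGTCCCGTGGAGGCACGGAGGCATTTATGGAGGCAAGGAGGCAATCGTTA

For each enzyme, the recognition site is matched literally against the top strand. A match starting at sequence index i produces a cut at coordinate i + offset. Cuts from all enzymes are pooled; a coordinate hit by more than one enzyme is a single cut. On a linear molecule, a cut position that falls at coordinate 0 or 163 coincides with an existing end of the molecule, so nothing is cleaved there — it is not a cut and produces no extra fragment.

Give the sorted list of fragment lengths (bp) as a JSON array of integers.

[4,7,8,8,8,9,9,10,10,11,11,11,12,13,16,16]

Scan for sites:
  HnxVI (GTTC, off=4): starts [23, 37, 110] → cuts [27, 41, 114]
  EstX (GGAGGCA, off=1): starts [30, 49, 65, 121, 129, 141, 149] → cuts [31, 50, 66, 122, 130, 142, 150]
  MvoI (TGAAAAC, off=1): starts [58, 76, 102] → cuts [59, 77, 103]
  GruVI (ACCTC, off=3): starts [13, 84] → cuts [16, 87]
  JekIX (GGATACC, off=4): no sites

Pooled cuts: [16, 27, 31, 41, 50, 59, 66, 77, 87, 103, 114, 122, 130, 142, 150]

Fragments:
  [0,16): 16 bp
  [16,27): 11 bp
  [27,31): 4 bp
  [31,41): 10 bp
  [41,50): 9 bp
  [50,59): 9 bp
  [59,66): 7 bp
  [66,77): 11 bp
  [77,87): 10 bp
  [87,103): 16 bp
  [103,114): 11 bp
  [114,122): 8 bp
  [122,130): 8 bp
  [130,142): 12 bp
  [142,150): 8 bp
  [150,163): 13 bp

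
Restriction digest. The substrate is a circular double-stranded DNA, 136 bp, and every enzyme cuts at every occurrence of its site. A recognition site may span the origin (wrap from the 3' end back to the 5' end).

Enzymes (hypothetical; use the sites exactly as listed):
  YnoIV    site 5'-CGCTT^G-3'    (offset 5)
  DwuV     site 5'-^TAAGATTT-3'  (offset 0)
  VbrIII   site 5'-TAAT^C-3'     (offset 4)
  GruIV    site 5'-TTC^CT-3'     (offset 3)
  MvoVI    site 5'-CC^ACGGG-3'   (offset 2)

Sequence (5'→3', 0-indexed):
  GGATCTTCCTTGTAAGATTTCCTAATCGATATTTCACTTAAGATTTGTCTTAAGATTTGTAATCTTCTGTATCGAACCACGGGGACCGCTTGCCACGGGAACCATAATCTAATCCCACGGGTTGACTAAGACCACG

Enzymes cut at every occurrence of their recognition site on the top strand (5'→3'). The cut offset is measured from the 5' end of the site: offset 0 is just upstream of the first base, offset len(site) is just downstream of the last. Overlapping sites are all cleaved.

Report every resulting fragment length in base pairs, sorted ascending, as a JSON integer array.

Per-enzyme occurrences:
  YnoIV CGCTTG/5: at [86] ⇒ [91]
  DwuV TAAGATTT/0: at [12, 38, 50] ⇒ [12, 38, 50]
  VbrIII TAATC/4: at [22, 59, 104, 109] ⇒ [26, 63, 108, 113]
  GruIV TTCCT/3: at [5, 18] ⇒ [8, 21]
  MvoVI CCACGGG/2: at [76, 92, 114, 131] ⇒ [78, 94, 116, 133]

All cut coordinates (distinct, sorted): [8, 12, 21, 26, 38, 50, 63, 78, 91, 94, 108, 113, 116, 133]

Fragment lengths:
  8→12: 4 bp
  12→21: 9 bp
  21→26: 5 bp
  26→38: 12 bp
  38→50: 12 bp
  50→63: 13 bp
  63→78: 15 bp
  78→91: 13 bp
  91→94: 3 bp
  94→108: 14 bp
  108→113: 5 bp
  113→116: 3 bp
  116→133: 17 bp
  133→8 (wrap): 136-133+8 = 11 bp

[3,3,4,5,5,9,11,12,12,13,13,14,15,17]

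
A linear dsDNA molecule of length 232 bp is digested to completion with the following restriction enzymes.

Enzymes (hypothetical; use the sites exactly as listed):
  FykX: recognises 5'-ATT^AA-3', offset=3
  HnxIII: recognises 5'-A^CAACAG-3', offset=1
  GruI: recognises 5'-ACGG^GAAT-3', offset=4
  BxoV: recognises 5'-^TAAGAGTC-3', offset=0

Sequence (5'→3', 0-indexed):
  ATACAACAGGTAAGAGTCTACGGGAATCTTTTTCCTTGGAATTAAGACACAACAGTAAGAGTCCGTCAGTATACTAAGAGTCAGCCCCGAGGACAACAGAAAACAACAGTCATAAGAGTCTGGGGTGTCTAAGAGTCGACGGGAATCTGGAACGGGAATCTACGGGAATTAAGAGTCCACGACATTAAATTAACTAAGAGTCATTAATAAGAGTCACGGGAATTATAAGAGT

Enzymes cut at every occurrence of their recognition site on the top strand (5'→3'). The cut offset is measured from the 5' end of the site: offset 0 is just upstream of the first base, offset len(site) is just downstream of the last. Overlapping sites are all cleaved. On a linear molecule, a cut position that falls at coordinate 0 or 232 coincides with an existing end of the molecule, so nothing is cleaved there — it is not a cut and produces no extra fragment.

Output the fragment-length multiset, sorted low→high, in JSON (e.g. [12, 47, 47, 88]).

Scan for sites:
  FykX ATTAA/3: at [40, 167, 183, 188, 202] ⇒ [43, 170, 186, 191, 205]
  HnxIII ACAACAG/1: at [2, 48, 92, 102] ⇒ [3, 49, 93, 103]
  GruI ACGGGAAT/4: at [19, 138, 151, 161, 215] ⇒ [23, 142, 155, 165, 219]
  BxoV TAAGAGTC/0: at [10, 55, 74, 112, 129, 169, 194, 207] ⇒ [10, 55, 74, 112, 129, 169, 194, 207]

Pooled cuts: [3, 10, 23, 43, 49, 55, 74, 93, 103, 112, 129, 142, 155, 165, 169, 170, 186, 191, 194, 205, 207, 219]

Fragments:
  [0,3): 3 bp
  [3,10): 7 bp
  [10,23): 13 bp
  [23,43): 20 bp
  [43,49): 6 bp
  [49,55): 6 bp
  [55,74): 19 bp
  [74,93): 19 bp
  [93,103): 10 bp
  [103,112): 9 bp
  [112,129): 17 bp
  [129,142): 13 bp
  [142,155): 13 bp
  [155,165): 10 bp
  [165,169): 4 bp
  [169,170): 1 bp
  [170,186): 16 bp
  [186,191): 5 bp
  [191,194): 3 bp
  [194,205): 11 bp
  [205,207): 2 bp
  [207,219): 12 bp
  [219,232): 13 bp

[1,2,3,3,4,5,6,6,7,9,10,10,11,12,13,13,13,13,16,17,19,19,20]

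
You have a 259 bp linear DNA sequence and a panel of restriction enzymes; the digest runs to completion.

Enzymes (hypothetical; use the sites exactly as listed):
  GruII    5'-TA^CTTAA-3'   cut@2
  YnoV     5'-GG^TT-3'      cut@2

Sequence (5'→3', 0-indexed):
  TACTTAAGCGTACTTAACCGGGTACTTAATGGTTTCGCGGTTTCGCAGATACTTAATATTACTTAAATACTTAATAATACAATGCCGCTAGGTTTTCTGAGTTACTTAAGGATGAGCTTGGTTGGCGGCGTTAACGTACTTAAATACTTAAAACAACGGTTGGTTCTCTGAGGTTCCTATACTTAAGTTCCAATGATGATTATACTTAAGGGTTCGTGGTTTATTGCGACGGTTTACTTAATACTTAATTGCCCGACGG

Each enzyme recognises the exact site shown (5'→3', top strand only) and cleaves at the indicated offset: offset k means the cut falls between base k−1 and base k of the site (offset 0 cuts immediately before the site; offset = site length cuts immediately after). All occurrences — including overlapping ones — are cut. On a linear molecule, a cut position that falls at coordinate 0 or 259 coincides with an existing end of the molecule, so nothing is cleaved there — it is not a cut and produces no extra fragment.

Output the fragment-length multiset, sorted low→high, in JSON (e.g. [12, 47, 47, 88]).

[2,4,4,7,7,8,8,8,8,8,8,10,10,10,11,12,12,13,13,16,17,17,23,23]

Site scan:
  GruII TACTTAA/2: at [0, 10, 22, 49, 59, 67, 102, 136, 144, 179, 202, 234, 241] ⇒ [2, 12, 24, 51, 61, 69, 104, 138, 146, 181, 204, 236, 243]
  YnoV GGTT/2: at [30, 38, 90, 119, 157, 161, 171, 210, 217, 230] ⇒ [32, 40, 92, 121, 159, 163, 173, 212, 219, 232]

All cut coordinates (distinct, sorted): [2, 12, 24, 32, 40, 51, 61, 69, 92, 104, 121, 138, 146, 159, 163, 173, 181, 204, 212, 219, 232, 236, 243]

Fragment lengths:
  [0,2): 2 bp
  [2,12): 10 bp
  [12,24): 12 bp
  [24,32): 8 bp
  [32,40): 8 bp
  [40,51): 11 bp
  [51,61): 10 bp
  [61,69): 8 bp
  [69,92): 23 bp
  [92,104): 12 bp
  [104,121): 17 bp
  [121,138): 17 bp
  [138,146): 8 bp
  [146,159): 13 bp
  [159,163): 4 bp
  [163,173): 10 bp
  [173,181): 8 bp
  [181,204): 23 bp
  [204,212): 8 bp
  [212,219): 7 bp
  [219,232): 13 bp
  [232,236): 4 bp
  [236,243): 7 bp
  [243,259): 16 bp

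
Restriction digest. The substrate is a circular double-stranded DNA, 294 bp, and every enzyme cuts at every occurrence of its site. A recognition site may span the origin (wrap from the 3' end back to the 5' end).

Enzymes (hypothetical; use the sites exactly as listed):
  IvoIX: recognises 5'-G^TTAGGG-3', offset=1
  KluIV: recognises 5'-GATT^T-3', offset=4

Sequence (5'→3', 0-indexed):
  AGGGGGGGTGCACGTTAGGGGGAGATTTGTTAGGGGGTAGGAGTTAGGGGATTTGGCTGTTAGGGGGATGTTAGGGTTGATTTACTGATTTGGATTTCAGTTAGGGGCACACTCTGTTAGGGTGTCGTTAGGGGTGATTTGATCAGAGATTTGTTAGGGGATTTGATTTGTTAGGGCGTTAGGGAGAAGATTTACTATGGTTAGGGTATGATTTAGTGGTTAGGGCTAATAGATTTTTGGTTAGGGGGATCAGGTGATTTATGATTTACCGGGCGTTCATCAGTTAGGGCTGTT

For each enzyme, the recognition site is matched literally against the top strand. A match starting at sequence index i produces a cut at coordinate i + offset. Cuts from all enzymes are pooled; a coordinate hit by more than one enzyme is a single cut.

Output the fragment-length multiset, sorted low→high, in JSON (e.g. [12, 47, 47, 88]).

Per-enzyme occurrences:
  IvoIX GTTAGGG/1: at [13, 28, 42, 58, 69, 99, 115, 126, 152, 169, 177, 199, 218, 239, 282, 291] ⇒ [14, 29, 43, 59, 70, 100, 116, 127, 153, 170, 178, 200, 219, 240, 283, 292]
  KluIV GATTT/4: at [23, 49, 78, 86, 92, 135, 147, 159, 164, 188, 209, 231, 255, 262] ⇒ [27, 53, 82, 90, 96, 139, 151, 163, 168, 192, 213, 235, 259, 266]

Pooled cuts: [14, 27, 29, 43, 53, 59, 70, 82, 90, 96, 100, 116, 127, 139, 151, 153, 163, 168, 170, 178, 192, 200, 213, 219, 235, 240, 259, 266, 283, 292]

Fragment lengths:
  14→27: 13 bp
  27→29: 2 bp
  29→43: 14 bp
  43→53: 10 bp
  53→59: 6 bp
  59→70: 11 bp
  70→82: 12 bp
  82→90: 8 bp
  90→96: 6 bp
  96→100: 4 bp
  100→116: 16 bp
  116→127: 11 bp
  127→139: 12 bp
  139→151: 12 bp
  151→153: 2 bp
  153→163: 10 bp
  163→168: 5 bp
  168→170: 2 bp
  170→178: 8 bp
  178→192: 14 bp
  192→200: 8 bp
  200→213: 13 bp
  213→219: 6 bp
  219→235: 16 bp
  235→240: 5 bp
  240→259: 19 bp
  259→266: 7 bp
  266→283: 17 bp
  283→292: 9 bp
  292→14 (wrap): 294-292+14 = 16 bp

[2,2,2,4,5,5,6,6,6,7,8,8,8,9,10,10,11,11,12,12,12,13,13,14,14,16,16,16,17,19]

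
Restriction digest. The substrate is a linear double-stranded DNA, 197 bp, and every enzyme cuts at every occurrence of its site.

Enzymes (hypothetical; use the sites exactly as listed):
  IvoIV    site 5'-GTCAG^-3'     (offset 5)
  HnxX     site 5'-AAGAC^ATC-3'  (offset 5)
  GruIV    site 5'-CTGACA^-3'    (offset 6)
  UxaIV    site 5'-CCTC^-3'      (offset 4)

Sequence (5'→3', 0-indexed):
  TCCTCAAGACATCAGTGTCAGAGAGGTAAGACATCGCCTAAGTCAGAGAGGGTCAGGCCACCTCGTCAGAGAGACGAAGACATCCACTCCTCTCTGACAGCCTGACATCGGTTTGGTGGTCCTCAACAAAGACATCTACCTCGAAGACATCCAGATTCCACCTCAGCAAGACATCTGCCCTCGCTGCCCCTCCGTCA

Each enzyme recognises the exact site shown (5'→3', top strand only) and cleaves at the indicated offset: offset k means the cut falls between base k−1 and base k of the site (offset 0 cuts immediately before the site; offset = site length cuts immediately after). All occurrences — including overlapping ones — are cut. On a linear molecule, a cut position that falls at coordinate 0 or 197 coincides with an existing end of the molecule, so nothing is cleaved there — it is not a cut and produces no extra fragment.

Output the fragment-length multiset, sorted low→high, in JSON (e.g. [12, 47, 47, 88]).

Scan for sites:
  IvoIV (GTCAG, off=5): starts [16, 41, 51, 64] → cuts [21, 46, 56, 69]
  HnxX (AAGACATC, off=5): starts [5, 27, 76, 128, 143, 167] → cuts [10, 32, 81, 133, 148, 172]
  GruIV (CTGACA, off=6): starts [93, 101] → cuts [99, 107]
  UxaIV (CCTC, off=4): starts [1, 60, 88, 120, 138, 160, 178, 188] → cuts [5, 64, 92, 124, 142, 164, 182, 192]

Pooled cuts: [5, 10, 21, 32, 46, 56, 64, 69, 81, 92, 99, 107, 124, 133, 142, 148, 164, 172, 182, 192]

Fragment lengths:
  [0,5): 5 bp
  [5,10): 5 bp
  [10,21): 11 bp
  [21,32): 11 bp
  [32,46): 14 bp
  [46,56): 10 bp
  [56,64): 8 bp
  [64,69): 5 bp
  [69,81): 12 bp
  [81,92): 11 bp
  [92,99): 7 bp
  [99,107): 8 bp
  [107,124): 17 bp
  [124,133): 9 bp
  [133,142): 9 bp
  [142,148): 6 bp
  [148,164): 16 bp
  [164,172): 8 bp
  [172,182): 10 bp
  [182,192): 10 bp
  [192,197): 5 bp

[5,5,5,5,6,7,8,8,8,9,9,10,10,10,11,11,11,12,14,16,17]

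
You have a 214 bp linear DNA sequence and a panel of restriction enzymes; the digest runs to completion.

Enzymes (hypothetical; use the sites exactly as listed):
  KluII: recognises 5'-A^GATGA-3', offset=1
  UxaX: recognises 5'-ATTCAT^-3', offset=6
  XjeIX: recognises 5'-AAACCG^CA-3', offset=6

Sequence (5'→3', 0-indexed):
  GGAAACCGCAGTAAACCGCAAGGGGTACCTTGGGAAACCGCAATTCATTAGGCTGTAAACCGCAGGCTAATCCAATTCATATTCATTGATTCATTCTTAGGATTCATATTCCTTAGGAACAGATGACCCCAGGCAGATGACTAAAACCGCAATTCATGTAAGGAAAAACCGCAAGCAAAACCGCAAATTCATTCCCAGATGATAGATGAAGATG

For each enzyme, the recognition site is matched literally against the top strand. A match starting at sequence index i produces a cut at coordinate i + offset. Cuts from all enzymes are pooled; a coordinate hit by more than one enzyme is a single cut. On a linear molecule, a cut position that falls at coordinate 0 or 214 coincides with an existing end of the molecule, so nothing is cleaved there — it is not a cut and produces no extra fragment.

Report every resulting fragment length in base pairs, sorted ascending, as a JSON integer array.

[5,6,7,8,8,8,8,9,10,10,12,13,14,14,14,14,14,18,22]

Scan for sites:
  KluII (AGATGA, off=1): starts [120, 134, 196, 203] → cuts [121, 135, 197, 204]
  UxaX (ATTCAT, off=6): starts [42, 74, 80, 88, 101, 151, 186] → cuts [48, 80, 86, 94, 107, 157, 192]
  XjeIX (AAACCGCA, off=6): starts [2, 12, 34, 56, 143, 165, 177] → cuts [8, 18, 40, 62, 149, 171, 183]

All cut coordinates (distinct, sorted): [8, 18, 40, 48, 62, 80, 86, 94, 107, 121, 135, 149, 157, 171, 183, 192, 197, 204]

Fragment lengths:
  [0,8): 8 bp
  [8,18): 10 bp
  [18,40): 22 bp
  [40,48): 8 bp
  [48,62): 14 bp
  [62,80): 18 bp
  [80,86): 6 bp
  [86,94): 8 bp
  [94,107): 13 bp
  [107,121): 14 bp
  [121,135): 14 bp
  [135,149): 14 bp
  [149,157): 8 bp
  [157,171): 14 bp
  [171,183): 12 bp
  [183,192): 9 bp
  [192,197): 5 bp
  [197,204): 7 bp
  [204,214): 10 bp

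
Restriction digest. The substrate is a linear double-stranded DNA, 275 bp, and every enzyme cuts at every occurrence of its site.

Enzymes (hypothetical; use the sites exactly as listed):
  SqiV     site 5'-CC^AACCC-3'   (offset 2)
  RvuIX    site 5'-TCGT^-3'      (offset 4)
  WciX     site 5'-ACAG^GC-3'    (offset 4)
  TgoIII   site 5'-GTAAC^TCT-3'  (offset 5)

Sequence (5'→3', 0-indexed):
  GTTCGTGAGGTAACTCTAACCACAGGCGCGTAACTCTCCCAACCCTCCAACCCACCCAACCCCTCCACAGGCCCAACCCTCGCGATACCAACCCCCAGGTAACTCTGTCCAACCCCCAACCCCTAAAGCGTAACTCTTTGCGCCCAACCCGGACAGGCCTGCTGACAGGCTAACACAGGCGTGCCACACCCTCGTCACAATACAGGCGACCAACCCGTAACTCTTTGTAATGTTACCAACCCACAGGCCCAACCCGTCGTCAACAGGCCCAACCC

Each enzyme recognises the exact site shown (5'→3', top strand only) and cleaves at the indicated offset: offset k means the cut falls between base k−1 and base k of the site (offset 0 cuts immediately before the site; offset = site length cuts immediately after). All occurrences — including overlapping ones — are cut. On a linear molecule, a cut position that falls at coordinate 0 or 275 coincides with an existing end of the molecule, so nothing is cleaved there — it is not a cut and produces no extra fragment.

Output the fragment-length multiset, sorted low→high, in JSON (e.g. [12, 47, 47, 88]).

[4,4,4,5,6,6,6,6,7,7,8,8,9,9,9,10,10,10,10,11,11,11,12,13,14,15,16,17,17]

Per-enzyme occurrences:
  SqiV (CCAACCC, off=2): starts [38, 46, 55, 72, 87, 108, 115, 143, 209, 235, 248, 268] → cuts [40, 48, 57, 74, 89, 110, 117, 145, 211, 237, 250, 270]
  RvuIX (TCGT, off=4): starts [2, 191, 256] → cuts [6, 195, 260]
  WciX (ACAGGC, off=4): starts [21, 66, 152, 164, 174, 201, 242, 262] → cuts [25, 70, 156, 168, 178, 205, 246, 266]
  TgoIII (GTAACTCT, off=5): starts [9, 29, 98, 129, 216] → cuts [14, 34, 103, 134, 221]

All cut coordinates (distinct, sorted): [6, 14, 25, 34, 40, 48, 57, 70, 74, 89, 103, 110, 117, 134, 145, 156, 168, 178, 195, 205, 211, 221, 237, 246, 250, 260, 266, 270]

Fragments:
  [0,6): 6 bp
  [6,14): 8 bp
  [14,25): 11 bp
  [25,34): 9 bp
  [34,40): 6 bp
  [40,48): 8 bp
  [48,57): 9 bp
  [57,70): 13 bp
  [70,74): 4 bp
  [74,89): 15 bp
  [89,103): 14 bp
  [103,110): 7 bp
  [110,117): 7 bp
  [117,134): 17 bp
  [134,145): 11 bp
  [145,156): 11 bp
  [156,168): 12 bp
  [168,178): 10 bp
  [178,195): 17 bp
  [195,205): 10 bp
  [205,211): 6 bp
  [211,221): 10 bp
  [221,237): 16 bp
  [237,246): 9 bp
  [246,250): 4 bp
  [250,260): 10 bp
  [260,266): 6 bp
  [266,270): 4 bp
  [270,275): 5 bp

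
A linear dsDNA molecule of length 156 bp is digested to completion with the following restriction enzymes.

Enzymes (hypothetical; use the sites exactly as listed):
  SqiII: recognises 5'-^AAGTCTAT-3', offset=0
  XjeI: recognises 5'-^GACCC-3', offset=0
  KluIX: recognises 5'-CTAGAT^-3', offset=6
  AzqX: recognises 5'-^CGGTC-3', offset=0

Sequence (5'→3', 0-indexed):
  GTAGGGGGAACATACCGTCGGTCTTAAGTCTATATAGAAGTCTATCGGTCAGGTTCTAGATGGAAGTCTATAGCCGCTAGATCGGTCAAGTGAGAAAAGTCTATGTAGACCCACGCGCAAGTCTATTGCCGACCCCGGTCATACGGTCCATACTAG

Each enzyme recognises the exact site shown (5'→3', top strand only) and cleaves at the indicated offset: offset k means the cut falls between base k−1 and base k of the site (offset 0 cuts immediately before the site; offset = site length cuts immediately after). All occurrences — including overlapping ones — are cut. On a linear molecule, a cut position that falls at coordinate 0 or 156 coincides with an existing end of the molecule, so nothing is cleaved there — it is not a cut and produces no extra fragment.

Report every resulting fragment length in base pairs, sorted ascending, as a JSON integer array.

Per-enzyme occurrences:
  SqiII AAGTCTAT/0: at [25, 37, 63, 96, 118] ⇒ [25, 37, 63, 96, 118]
  XjeI GACCC/0: at [107, 130] ⇒ [107, 130]
  KluIX CTAGAT/6: at [55, 76] ⇒ [61, 82]
  AzqX CGGTC/0: at [18, 45, 82, 135, 143] ⇒ [18, 45, 82, 135, 143]

Pooled cuts: [18, 25, 37, 45, 61, 63, 82, 96, 107, 118, 130, 135, 143]

Fragment lengths:
  [0,18): 18 bp
  [18,25): 7 bp
  [25,37): 12 bp
  [37,45): 8 bp
  [45,61): 16 bp
  [61,63): 2 bp
  [63,82): 19 bp
  [82,96): 14 bp
  [96,107): 11 bp
  [107,118): 11 bp
  [118,130): 12 bp
  [130,135): 5 bp
  [135,143): 8 bp
  [143,156): 13 bp

[2,5,7,8,8,11,11,12,12,13,14,16,18,19]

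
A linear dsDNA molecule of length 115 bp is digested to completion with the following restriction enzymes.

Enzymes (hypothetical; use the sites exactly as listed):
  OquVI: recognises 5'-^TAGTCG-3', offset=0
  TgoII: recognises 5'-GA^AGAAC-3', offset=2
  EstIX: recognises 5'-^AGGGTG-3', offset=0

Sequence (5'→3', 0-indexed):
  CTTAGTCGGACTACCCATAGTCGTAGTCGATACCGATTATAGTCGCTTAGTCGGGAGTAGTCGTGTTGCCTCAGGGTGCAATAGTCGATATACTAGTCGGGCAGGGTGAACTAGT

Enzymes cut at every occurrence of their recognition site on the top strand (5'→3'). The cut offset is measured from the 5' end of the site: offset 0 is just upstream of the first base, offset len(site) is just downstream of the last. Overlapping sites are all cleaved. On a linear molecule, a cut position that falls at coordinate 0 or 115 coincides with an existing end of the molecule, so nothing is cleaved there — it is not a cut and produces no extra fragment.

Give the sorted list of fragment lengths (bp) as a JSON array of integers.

Site scan:
  OquVI TAGTCG/0: at [2, 17, 23, 39, 47, 57, 81, 93] ⇒ [2, 17, 23, 39, 47, 57, 81, 93]
  TgoII (GAAGAAC, off=2): no sites
  EstIX AGGGTG/0: at [72, 102] ⇒ [72, 102]

All cut coordinates (distinct, sorted): [2, 17, 23, 39, 47, 57, 72, 81, 93, 102]

Fragments:
  [0,2): 2 bp
  [2,17): 15 bp
  [17,23): 6 bp
  [23,39): 16 bp
  [39,47): 8 bp
  [47,57): 10 bp
  [57,72): 15 bp
  [72,81): 9 bp
  [81,93): 12 bp
  [93,102): 9 bp
  [102,115): 13 bp

[2,6,8,9,9,10,12,13,15,15,16]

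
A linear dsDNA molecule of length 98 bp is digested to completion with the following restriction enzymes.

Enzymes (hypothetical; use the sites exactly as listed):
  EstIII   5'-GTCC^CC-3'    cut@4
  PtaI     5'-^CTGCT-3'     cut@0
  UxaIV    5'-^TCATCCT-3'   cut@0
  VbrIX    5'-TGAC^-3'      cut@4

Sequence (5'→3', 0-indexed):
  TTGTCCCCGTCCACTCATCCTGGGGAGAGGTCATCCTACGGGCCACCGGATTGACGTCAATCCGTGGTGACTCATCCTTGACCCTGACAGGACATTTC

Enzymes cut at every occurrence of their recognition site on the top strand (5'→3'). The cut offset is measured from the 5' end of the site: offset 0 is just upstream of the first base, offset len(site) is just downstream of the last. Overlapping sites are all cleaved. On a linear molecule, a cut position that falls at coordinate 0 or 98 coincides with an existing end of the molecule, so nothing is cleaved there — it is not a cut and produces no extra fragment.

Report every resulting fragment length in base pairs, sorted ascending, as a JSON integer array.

Site scan:
  EstIII (GTCCCC, off=4): starts [2] → cuts [6]
  PtaI (CTGCT, off=0): no sites
  UxaIV (TCATCCT, off=0): starts [14, 30, 71] → cuts [14, 30, 71]
  VbrIX (TGAC, off=4): starts [51, 67, 78, 84] → cuts [55, 71, 82, 88]

All cut coordinates (distinct, sorted): [6, 14, 30, 55, 71, 82, 88]

Fragments:
  [0,6): 6 bp
  [6,14): 8 bp
  [14,30): 16 bp
  [30,55): 25 bp
  [55,71): 16 bp
  [71,82): 11 bp
  [82,88): 6 bp
  [88,98): 10 bp

[6,6,8,10,11,16,16,25]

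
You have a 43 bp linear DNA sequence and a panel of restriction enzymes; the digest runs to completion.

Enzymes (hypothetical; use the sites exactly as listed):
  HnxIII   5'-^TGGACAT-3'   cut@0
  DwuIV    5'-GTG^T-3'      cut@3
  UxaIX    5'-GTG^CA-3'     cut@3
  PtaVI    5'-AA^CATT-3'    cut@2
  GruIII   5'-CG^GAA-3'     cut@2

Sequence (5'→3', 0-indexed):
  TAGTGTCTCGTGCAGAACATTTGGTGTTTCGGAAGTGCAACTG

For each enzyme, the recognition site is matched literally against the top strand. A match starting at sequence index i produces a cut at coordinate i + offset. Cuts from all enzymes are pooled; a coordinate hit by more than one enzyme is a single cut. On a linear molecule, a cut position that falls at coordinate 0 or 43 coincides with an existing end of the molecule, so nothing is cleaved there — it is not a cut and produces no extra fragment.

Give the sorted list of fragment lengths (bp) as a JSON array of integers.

[5,5,5,6,6,7,9]

Per-enzyme occurrences:
  HnxIII (TGGACAT, off=0): no sites
  DwuIV GTGT/3: at [2, 23] ⇒ [5, 26]
  UxaIX GTGCA/3: at [9, 34] ⇒ [12, 37]
  PtaVI AACATT/2: at [15] ⇒ [17]
  GruIII CGGAA/2: at [29] ⇒ [31]

All cut coordinates (distinct, sorted): [5, 12, 17, 26, 31, 37]

Fragments:
  [0,5): 5 bp
  [5,12): 7 bp
  [12,17): 5 bp
  [17,26): 9 bp
  [26,31): 5 bp
  [31,37): 6 bp
  [37,43): 6 bp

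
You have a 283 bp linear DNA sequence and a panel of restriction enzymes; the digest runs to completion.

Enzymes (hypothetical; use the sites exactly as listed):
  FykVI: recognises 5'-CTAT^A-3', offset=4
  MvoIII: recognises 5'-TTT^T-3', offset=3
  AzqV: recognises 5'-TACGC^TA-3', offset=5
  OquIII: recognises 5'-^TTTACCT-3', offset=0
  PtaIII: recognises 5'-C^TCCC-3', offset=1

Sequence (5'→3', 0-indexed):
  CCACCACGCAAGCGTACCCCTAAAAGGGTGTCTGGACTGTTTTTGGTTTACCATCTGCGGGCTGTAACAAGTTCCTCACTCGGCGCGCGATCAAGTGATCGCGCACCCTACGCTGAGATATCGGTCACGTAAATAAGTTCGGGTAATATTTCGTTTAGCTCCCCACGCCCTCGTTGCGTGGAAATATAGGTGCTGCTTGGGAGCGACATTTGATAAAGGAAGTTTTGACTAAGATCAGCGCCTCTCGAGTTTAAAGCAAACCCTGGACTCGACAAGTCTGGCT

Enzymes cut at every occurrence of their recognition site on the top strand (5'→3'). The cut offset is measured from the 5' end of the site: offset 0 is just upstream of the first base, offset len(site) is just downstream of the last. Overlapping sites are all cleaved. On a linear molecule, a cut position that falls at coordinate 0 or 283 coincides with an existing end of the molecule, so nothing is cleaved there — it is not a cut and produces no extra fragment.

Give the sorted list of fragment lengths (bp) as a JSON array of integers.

[1,42,58,66,116]

Scan for sites:
  FykVI (CTATA, off=4): no sites
  MvoIII TTTT/3: at [39, 40, 222] ⇒ [42, 43, 225]
  AzqV (TACGCTA, off=5): no sites
  OquIII (TTTACCT, off=0): no sites
  PtaIII CTCCC/1: at [158] ⇒ [159]

All cut coordinates (distinct, sorted): [42, 43, 159, 225]

Fragments:
  [0,42): 42 bp
  [42,43): 1 bp
  [43,159): 116 bp
  [159,225): 66 bp
  [225,283): 58 bp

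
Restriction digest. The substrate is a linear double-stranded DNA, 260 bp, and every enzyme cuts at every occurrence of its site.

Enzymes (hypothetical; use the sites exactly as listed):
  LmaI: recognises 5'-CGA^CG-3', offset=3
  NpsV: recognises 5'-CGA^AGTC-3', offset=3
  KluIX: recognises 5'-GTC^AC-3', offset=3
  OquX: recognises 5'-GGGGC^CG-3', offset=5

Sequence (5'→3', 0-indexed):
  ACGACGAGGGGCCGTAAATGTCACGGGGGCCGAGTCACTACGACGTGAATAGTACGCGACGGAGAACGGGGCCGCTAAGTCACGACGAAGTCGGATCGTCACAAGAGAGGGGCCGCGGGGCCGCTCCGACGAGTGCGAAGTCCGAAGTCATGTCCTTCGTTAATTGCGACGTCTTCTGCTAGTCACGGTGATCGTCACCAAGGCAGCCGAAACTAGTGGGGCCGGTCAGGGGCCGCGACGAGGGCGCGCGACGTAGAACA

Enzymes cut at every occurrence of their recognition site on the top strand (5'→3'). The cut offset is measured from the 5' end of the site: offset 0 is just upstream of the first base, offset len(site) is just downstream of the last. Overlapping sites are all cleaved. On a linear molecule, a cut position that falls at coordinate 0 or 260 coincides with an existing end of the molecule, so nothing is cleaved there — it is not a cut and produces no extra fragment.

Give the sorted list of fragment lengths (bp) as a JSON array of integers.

Scan for sites:
  LmaI (CGACG, off=3): starts [1, 40, 56, 82, 126, 166, 235, 248] → cuts [4, 43, 59, 85, 129, 169, 238, 251]
  NpsV (CGAAGTC, off=3): starts [85, 135, 142] → cuts [88, 138, 145]
  KluIX (GTCAC, off=3): starts [19, 33, 78, 97, 181, 193] → cuts [22, 36, 81, 100, 184, 196]
  OquX (GGGGCCG, off=5): starts [7, 25, 67, 108, 116, 217, 228] → cuts [12, 30, 72, 113, 121, 222, 233]

All cut coordinates (distinct, sorted): [4, 12, 22, 30, 36, 43, 59, 72, 81, 85, 88, 100, 113, 121, 129, 138, 145, 169, 184, 196, 222, 233, 238, 251]

Fragment lengths:
  [0,4): 4 bp
  [4,12): 8 bp
  [12,22): 10 bp
  [22,30): 8 bp
  [30,36): 6 bp
  [36,43): 7 bp
  [43,59): 16 bp
  [59,72): 13 bp
  [72,81): 9 bp
  [81,85): 4 bp
  [85,88): 3 bp
  [88,100): 12 bp
  [100,113): 13 bp
  [113,121): 8 bp
  [121,129): 8 bp
  [129,138): 9 bp
  [138,145): 7 bp
  [145,169): 24 bp
  [169,184): 15 bp
  [184,196): 12 bp
  [196,222): 26 bp
  [222,233): 11 bp
  [233,238): 5 bp
  [238,251): 13 bp
  [251,260): 9 bp

[3,4,4,5,6,7,7,8,8,8,8,9,9,9,10,11,12,12,13,13,13,15,16,24,26]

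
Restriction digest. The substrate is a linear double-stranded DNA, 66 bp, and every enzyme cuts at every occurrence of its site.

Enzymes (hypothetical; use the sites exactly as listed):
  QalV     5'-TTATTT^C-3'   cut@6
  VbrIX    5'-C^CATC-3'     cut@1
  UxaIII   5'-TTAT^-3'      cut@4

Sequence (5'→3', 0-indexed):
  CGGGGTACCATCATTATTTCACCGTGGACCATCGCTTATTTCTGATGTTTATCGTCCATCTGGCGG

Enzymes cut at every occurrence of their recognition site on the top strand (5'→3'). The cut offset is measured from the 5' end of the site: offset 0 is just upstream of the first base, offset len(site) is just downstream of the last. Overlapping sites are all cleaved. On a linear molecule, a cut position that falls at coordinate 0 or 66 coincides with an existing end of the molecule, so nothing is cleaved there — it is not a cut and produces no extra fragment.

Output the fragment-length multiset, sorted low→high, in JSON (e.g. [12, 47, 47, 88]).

[2,2,4,8,9,10,10,10,11]

Site scan:
  QalV TTATTTC/6: at [13, 35] ⇒ [19, 41]
  VbrIX CCATC/1: at [7, 28, 55] ⇒ [8, 29, 56]
  UxaIII TTAT/4: at [13, 35, 48] ⇒ [17, 39, 52]

All cut coordinates (distinct, sorted): [8, 17, 19, 29, 39, 41, 52, 56]

Fragment lengths:
  [0,8): 8 bp
  [8,17): 9 bp
  [17,19): 2 bp
  [19,29): 10 bp
  [29,39): 10 bp
  [39,41): 2 bp
  [41,52): 11 bp
  [52,56): 4 bp
  [56,66): 10 bp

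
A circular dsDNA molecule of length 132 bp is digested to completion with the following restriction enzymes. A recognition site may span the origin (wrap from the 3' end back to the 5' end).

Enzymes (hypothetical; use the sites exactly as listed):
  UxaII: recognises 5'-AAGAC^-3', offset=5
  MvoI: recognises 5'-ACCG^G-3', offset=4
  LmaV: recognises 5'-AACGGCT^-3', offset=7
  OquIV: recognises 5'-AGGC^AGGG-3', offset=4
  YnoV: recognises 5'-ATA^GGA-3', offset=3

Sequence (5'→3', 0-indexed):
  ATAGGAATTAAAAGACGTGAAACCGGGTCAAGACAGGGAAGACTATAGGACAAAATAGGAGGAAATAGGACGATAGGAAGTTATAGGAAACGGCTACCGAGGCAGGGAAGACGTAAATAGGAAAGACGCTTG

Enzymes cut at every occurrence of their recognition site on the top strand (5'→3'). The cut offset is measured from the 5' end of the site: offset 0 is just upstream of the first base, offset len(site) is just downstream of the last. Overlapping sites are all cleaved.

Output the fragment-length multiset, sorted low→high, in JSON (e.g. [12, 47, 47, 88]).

[4,7,8,8,8,8,9,9,9,9,10,10,10,10,13]

Site scan:
  UxaII AAGAC/5: at [11, 29, 38, 107, 122] ⇒ [16, 34, 43, 112, 127]
  MvoI ACCGG/4: at [21] ⇒ [25]
  LmaV AACGGCT/7: at [88] ⇒ [95]
  OquIV AGGCAGGG/4: at [99] ⇒ [103]
  YnoV ATAGGA/3: at [0, 44, 54, 64, 72, 82, 116] ⇒ [3, 47, 57, 67, 75, 85, 119]

All cut coordinates (distinct, sorted): [3, 16, 25, 34, 43, 47, 57, 67, 75, 85, 95, 103, 112, 119, 127]

Fragment lengths:
  3→16: 13 bp
  16→25: 9 bp
  25→34: 9 bp
  34→43: 9 bp
  43→47: 4 bp
  47→57: 10 bp
  57→67: 10 bp
  67→75: 8 bp
  75→85: 10 bp
  85→95: 10 bp
  95→103: 8 bp
  103→112: 9 bp
  112→119: 7 bp
  119→127: 8 bp
  127→3 (wrap): 132-127+3 = 8 bp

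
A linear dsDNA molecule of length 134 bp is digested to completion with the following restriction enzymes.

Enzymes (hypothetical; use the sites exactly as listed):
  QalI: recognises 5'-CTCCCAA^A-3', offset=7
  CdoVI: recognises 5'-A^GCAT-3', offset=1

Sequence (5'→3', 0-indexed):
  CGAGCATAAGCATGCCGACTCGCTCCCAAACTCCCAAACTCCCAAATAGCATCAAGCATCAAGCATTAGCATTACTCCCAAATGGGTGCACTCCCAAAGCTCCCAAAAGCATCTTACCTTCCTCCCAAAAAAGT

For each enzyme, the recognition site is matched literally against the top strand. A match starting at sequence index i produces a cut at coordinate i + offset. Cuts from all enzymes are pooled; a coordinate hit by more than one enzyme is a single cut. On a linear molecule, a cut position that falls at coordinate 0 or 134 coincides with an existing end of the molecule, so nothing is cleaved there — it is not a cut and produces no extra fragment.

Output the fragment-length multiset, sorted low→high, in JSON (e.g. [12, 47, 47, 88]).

Per-enzyme occurrences:
  QalI CTCCCAAA/7: at [22, 30, 38, 74, 90, 99, 121] ⇒ [29, 37, 45, 81, 97, 106, 128]
  CdoVI AGCAT/1: at [2, 8, 47, 54, 61, 67, 107] ⇒ [3, 9, 48, 55, 62, 68, 108]

Pooled cuts: [3, 9, 29, 37, 45, 48, 55, 62, 68, 81, 97, 106, 108, 128]

Fragments:
  [0,3): 3 bp
  [3,9): 6 bp
  [9,29): 20 bp
  [29,37): 8 bp
  [37,45): 8 bp
  [45,48): 3 bp
  [48,55): 7 bp
  [55,62): 7 bp
  [62,68): 6 bp
  [68,81): 13 bp
  [81,97): 16 bp
  [97,106): 9 bp
  [106,108): 2 bp
  [108,128): 20 bp
  [128,134): 6 bp

[2,3,3,6,6,6,7,7,8,8,9,13,16,20,20]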